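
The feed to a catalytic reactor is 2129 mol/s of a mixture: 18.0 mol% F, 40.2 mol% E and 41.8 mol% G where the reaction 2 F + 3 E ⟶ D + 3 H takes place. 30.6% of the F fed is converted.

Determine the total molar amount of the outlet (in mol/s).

2070 mol/s

F reacted = 0.306 × 383.2 = 117.3 mol/s; ν_F = −2, so ξ = 117.3/2 = 58.63 mol/s.
Outlet amounts (n = n₀ + ν ξ):
  F: 383.2 − 2(58.63) = 266
  E: 855.9 − 3(58.63) = 680
  D: 0 + 1(58.63) = 58.63
  H: 0 + 3(58.63) = 175.9
  G: 889.9 (inert)
Total out = 266 + 680 + 58.63 + 175.9 + 889.9 = 2070 mol/s.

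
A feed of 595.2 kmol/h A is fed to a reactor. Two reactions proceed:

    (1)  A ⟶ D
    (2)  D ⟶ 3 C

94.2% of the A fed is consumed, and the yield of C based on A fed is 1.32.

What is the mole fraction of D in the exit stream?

0.267

Conversion of A: A consumed = 1ξ₁ = 0.942 × 595.2 → ξ₁ = 560.7 kmol/h.
Yield of C: 3ξ₂ / 595.2 = 1.32 → ξ₂ = 261.9 kmol/h.
Outlet amounts (n = n₀ + Σ ν·ξ):
  A: 595.2 − 1(560.7) = 34.52
  D: 0 + 1(560.7) − 1(261.9) = 298.8
  C: 0 + 3(261.9) = 785.7
Total out = 1119 kmol/h; y_D = 298.8 / 1119 = 0.267.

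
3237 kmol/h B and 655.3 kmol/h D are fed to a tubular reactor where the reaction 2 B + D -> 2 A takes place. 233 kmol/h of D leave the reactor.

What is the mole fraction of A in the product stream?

For D: n = n₀ − 1ξ → 233 = 655.3 − 1ξ, giving ξ = 422.3 kmol/h.
Outlet amounts (n = n₀ + ν ξ):
  B: 3237 − 2(422.3) = 2392
  D: 655.3 − 1(422.3) = 233
  A: 0 + 2(422.3) = 844.6
Total out = 3470 kmol/h; y_A = 844.6 / 3470 = 0.2434.

0.243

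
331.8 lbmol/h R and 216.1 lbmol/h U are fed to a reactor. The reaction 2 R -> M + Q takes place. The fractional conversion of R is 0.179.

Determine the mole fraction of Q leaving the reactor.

0.0542

R reacted = 0.179 × 331.8 = 59.39 lbmol/h; ν_R = −2, so ξ = 59.39/2 = 29.7 lbmol/h.
Outlet amounts (n = n₀ + ν ξ):
  R: 331.8 − 2(29.7) = 272.4
  M: 0 + 1(29.7) = 29.7
  Q: 0 + 1(29.7) = 29.7
  U: 216.1 (inert)
Total out = 547.9 lbmol/h; y_Q = 29.7 / 547.9 = 0.0542.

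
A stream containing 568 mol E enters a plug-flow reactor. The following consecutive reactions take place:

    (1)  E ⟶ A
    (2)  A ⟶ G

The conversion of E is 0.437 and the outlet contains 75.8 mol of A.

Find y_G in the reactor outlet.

Conversion of E: E consumed = 1ξ₁ = 0.437 × 568 → ξ₁ = 248.2 mol.
A balance: n_A = 0 + 1ξ₁ − 1ξ₂ = 75.8 → ξ₂ = (1·248.2 − 75.8)/1 = 172.4 mol.
Outlet amounts (n = n₀ + Σ ν·ξ):
  E: 568 − 1(248.2) = 319.8
  A: 0 + 1(248.2) − 1(172.4) = 75.8
  G: 0 + 1(172.4) = 172.4
Total out = 568 mol; y_G = 172.4 / 568 = 0.3035.

0.304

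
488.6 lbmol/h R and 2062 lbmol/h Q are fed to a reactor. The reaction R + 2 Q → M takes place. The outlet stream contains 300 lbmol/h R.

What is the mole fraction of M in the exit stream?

0.0868

For R: n = n₀ − 1ξ → 300 = 488.6 − 1ξ, giving ξ = 188.6 lbmol/h.
Outlet amounts (n = n₀ + ν ξ):
  R: 488.6 − 1(188.6) = 300
  Q: 2062 − 2(188.6) = 1685
  M: 0 + 1(188.6) = 188.6
Total out = 2173 lbmol/h; y_M = 188.6 / 2173 = 0.08678.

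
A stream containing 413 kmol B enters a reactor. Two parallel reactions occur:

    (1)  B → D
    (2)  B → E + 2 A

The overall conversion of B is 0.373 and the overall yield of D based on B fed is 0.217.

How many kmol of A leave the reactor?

Yield of D: 1ξ₁ / 413 = 0.217 → ξ₁ = 89.62 kmol.
Conversion of B: 1ξ₁ + 1ξ₂ = 0.373 × 413 = 154 → ξ₂ = 64.43 kmol.
Outlet amounts (n = n₀ + Σ ν·ξ):
  B: 413 − 1(89.62) − 1(64.43) = 259
  D: 0 + 1(89.62) = 89.62
  E: 0 + 1(64.43) = 64.43
  A: 0 + 2(64.43) = 128.9

129 kmol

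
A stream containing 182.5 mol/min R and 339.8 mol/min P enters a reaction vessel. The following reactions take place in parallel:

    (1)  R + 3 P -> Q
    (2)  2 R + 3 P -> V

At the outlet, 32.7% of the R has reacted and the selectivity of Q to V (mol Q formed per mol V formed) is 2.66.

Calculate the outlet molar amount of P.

Conversion of R: R consumed = 0.327 × 182.5 = 59.68 mol/min = 1ξ₁ + 2ξ₂.
Selectivity: 1ξ₁ / (1ξ₂) = 2.66 → ξ₁ = 2.66 ξ₂.
Substitute: (1·2.66 + 2) ξ₂ = 59.68 → ξ₂ = 12.81 mol/min, ξ₁ = 34.06 mol/min.
Outlet amounts (n = n₀ + Σ ν·ξ):
  R: 182.5 − 1(34.06) − 2(12.81) = 122.8
  P: 339.8 − 3(34.06) − 3(12.81) = 199.2
  Q: 0 + 1(34.06) = 34.06
  V: 0 + 1(12.81) = 12.81

199 mol/min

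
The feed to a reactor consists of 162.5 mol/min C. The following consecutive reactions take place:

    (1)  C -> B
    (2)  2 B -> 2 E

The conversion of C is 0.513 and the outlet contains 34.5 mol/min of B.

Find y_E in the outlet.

0.301

Conversion of C: C consumed = 1ξ₁ = 0.513 × 162.5 → ξ₁ = 83.36 mol/min.
B balance: n_B = 0 + 1ξ₁ − 2ξ₂ = 34.5 → ξ₂ = (1·83.36 − 34.5)/2 = 24.43 mol/min.
Outlet amounts (n = n₀ + Σ ν·ξ):
  C: 162.5 − 1(83.36) = 79.14
  B: 0 + 1(83.36) − 2(24.43) = 34.5
  E: 0 + 2(24.43) = 48.86
Total out = 162.5 mol/min; y_E = 48.86 / 162.5 = 0.3007.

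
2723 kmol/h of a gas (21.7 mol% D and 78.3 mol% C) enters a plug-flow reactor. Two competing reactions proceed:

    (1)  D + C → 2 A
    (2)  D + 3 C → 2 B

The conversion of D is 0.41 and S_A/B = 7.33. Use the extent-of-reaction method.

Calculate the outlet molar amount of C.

1830 kmol/h

Conversion of D: D consumed = 0.41 × 590.9 = 242.3 kmol/h = 1ξ₁ + 1ξ₂.
Selectivity: 2ξ₁ / (2ξ₂) = 7.33 → ξ₁ = 7.33 ξ₂.
Substitute: (1·7.33 + 1) ξ₂ = 242.3 → ξ₂ = 29.08 kmol/h, ξ₁ = 213.2 kmol/h.
Outlet amounts (n = n₀ + Σ ν·ξ):
  D: 590.9 − 1(213.2) − 1(29.08) = 348.6
  C: 2132 − 1(213.2) − 3(29.08) = 1832
  A: 0 + 2(213.2) = 426.4
  B: 0 + 2(29.08) = 58.17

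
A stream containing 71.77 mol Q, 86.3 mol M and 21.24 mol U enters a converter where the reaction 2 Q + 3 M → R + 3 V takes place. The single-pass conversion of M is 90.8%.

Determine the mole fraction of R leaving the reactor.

0.171

M reacted = 0.908 × 86.3 = 78.36 mol; ν_M = −3, so ξ = 78.36/3 = 26.12 mol.
Outlet amounts (n = n₀ + ν ξ):
  Q: 71.77 − 2(26.12) = 19.53
  M: 86.3 − 3(26.12) = 7.94
  R: 0 + 1(26.12) = 26.12
  V: 0 + 3(26.12) = 78.36
  U: 21.24 (inert)
Total out = 153.2 mol; y_R = 26.12 / 153.2 = 0.1705.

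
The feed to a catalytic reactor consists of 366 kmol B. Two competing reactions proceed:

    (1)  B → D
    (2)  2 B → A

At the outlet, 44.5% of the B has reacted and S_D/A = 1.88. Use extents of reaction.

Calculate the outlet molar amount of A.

Conversion of B: B consumed = 0.445 × 366 = 162.9 kmol = 1ξ₁ + 2ξ₂.
Selectivity: 1ξ₁ / (1ξ₂) = 1.88 → ξ₁ = 1.88 ξ₂.
Substitute: (1·1.88 + 2) ξ₂ = 162.9 → ξ₂ = 41.98 kmol, ξ₁ = 78.92 kmol.
Outlet amounts (n = n₀ + Σ ν·ξ):
  B: 366 − 1(78.92) − 2(41.98) = 203.1
  D: 0 + 1(78.92) = 78.92
  A: 0 + 1(41.98) = 41.98

42 kmol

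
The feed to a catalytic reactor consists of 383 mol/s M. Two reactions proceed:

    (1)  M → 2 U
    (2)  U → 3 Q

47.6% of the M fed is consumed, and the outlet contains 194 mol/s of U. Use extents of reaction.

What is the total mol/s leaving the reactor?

Conversion of M: M consumed = 1ξ₁ = 0.476 × 383 → ξ₁ = 182.3 mol/s.
U balance: n_U = 0 + 2ξ₁ − 1ξ₂ = 194 → ξ₂ = (2·182.3 − 194)/1 = 170.6 mol/s.
Outlet amounts (n = n₀ + Σ ν·ξ):
  M: 383 − 1(182.3) = 200.7
  U: 0 + 2(182.3) − 1(170.6) = 194
  Q: 0 + 3(170.6) = 511.8
Total out = 200.7 + 194 + 511.8 = 906.5 mol/s.

907 mol/s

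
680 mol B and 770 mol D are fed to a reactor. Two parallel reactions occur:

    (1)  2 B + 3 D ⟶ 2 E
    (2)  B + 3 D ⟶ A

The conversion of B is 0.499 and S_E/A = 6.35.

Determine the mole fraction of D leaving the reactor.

Conversion of B: B consumed = 0.499 × 680 = 339.3 mol = 2ξ₁ + 1ξ₂.
Selectivity: 2ξ₁ / (1ξ₂) = 6.35 → ξ₁ = 3.175 ξ₂.
Substitute: (2·3.175 + 1) ξ₂ = 339.3 → ξ₂ = 46.17 mol, ξ₁ = 146.6 mol.
Outlet amounts (n = n₀ + Σ ν·ξ):
  B: 680 − 2(146.6) − 1(46.17) = 340.7
  D: 770 − 3(146.6) − 3(46.17) = 191.8
  E: 0 + 2(146.6) = 293.2
  A: 0 + 1(46.17) = 46.17
Total out = 871.8 mol; y_D = 191.8 / 871.8 = 0.22.

0.22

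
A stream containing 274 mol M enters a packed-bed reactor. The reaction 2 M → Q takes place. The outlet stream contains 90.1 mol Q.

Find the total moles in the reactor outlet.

184 mol

For Q: n = n₀ + 1ξ → 90.1 = 0 + 1ξ, giving ξ = 90.1 mol.
Outlet amounts (n = n₀ + ν ξ):
  M: 274 − 2(90.1) = 93.8
  Q: 0 + 1(90.1) = 90.1
Total out = 93.8 + 90.1 = 183.9 mol.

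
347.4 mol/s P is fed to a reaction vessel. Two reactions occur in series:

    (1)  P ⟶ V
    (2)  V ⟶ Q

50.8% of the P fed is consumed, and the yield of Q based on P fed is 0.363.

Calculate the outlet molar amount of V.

50.4 mol/s

Conversion of P: P consumed = 1ξ₁ = 0.508 × 347.4 → ξ₁ = 176.5 mol/s.
Yield of Q: 1ξ₂ / 347.4 = 0.363 → ξ₂ = 126.1 mol/s.
Outlet amounts (n = n₀ + Σ ν·ξ):
  P: 347.4 − 1(176.5) = 170.9
  V: 0 + 1(176.5) − 1(126.1) = 50.37
  Q: 0 + 1(126.1) = 126.1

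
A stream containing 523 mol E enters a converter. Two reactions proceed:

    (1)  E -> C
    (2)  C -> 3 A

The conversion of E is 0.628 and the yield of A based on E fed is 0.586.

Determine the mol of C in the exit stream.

226 mol

Conversion of E: E consumed = 1ξ₁ = 0.628 × 523 → ξ₁ = 328.4 mol.
Yield of A: 3ξ₂ / 523 = 0.586 → ξ₂ = 102.2 mol.
Outlet amounts (n = n₀ + Σ ν·ξ):
  E: 523 − 1(328.4) = 194.6
  C: 0 + 1(328.4) − 1(102.2) = 226.3
  A: 0 + 3(102.2) = 306.5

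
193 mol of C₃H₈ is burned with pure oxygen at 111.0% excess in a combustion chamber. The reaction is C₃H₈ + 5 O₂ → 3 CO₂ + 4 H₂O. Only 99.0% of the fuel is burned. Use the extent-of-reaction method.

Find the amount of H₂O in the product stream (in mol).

764 mol

Stoichiometric O₂ = 5 × 193 = 965 mol; O₂ fed = 965 × 2.110 = 2036 mol.
Fuel reacted = 0.99 × 193 → ξ = 191.1 mol.
Outlet (n = n₀ + ν ξ):
  C₃H₈: 193 − 1(191.1) = 1.93
  O₂: 2036 − 5(191.1) = 1081
  CO₂: 0 + 3(191.1) = 573.2
  H₂O: 0 + 4(191.1) = 764.3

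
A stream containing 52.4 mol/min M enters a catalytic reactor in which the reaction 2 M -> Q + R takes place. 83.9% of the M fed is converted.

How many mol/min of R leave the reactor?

22 mol/min

M reacted = 0.839 × 52.4 = 43.96 mol/min; ν_M = −2, so ξ = 43.96/2 = 21.98 mol/min.
Outlet amounts (n = n₀ + ν ξ):
  M: 52.4 − 2(21.98) = 8.436
  Q: 0 + 1(21.98) = 21.98
  R: 0 + 1(21.98) = 21.98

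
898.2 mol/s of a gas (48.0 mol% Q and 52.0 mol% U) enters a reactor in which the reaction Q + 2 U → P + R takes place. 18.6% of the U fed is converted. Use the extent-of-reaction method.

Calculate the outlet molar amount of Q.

388 mol/s

U reacted = 0.186 × 467.1 = 86.87 mol/s; ν_U = −2, so ξ = 86.87/2 = 43.44 mol/s.
Outlet amounts (n = n₀ + ν ξ):
  Q: 431.1 − 1(43.44) = 387.7
  U: 467.1 − 2(43.44) = 380.2
  P: 0 + 1(43.44) = 43.44
  R: 0 + 1(43.44) = 43.44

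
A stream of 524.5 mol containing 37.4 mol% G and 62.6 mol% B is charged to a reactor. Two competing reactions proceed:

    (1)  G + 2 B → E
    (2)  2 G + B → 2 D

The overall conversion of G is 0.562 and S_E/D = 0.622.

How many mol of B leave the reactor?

210 mol

Conversion of G: G consumed = 0.562 × 196.2 = 110.2 mol = 1ξ₁ + 2ξ₂.
Selectivity: 1ξ₁ / (2ξ₂) = 0.622 → ξ₁ = 1.244 ξ₂.
Substitute: (1·1.244 + 2) ξ₂ = 110.2 → ξ₂ = 33.98 mol, ξ₁ = 42.28 mol.
Outlet amounts (n = n₀ + Σ ν·ξ):
  G: 196.2 − 1(42.28) − 2(33.98) = 85.92
  B: 328.3 − 2(42.28) − 1(33.98) = 209.8
  E: 0 + 1(42.28) = 42.28
  D: 0 + 2(33.98) = 67.97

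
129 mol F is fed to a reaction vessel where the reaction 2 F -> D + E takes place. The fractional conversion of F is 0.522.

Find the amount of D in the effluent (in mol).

33.7 mol

F reacted = 0.522 × 129 = 67.34 mol; ν_F = −2, so ξ = 67.34/2 = 33.67 mol.
Outlet amounts (n = n₀ + ν ξ):
  F: 129 − 2(33.67) = 61.66
  D: 0 + 1(33.67) = 33.67
  E: 0 + 1(33.67) = 33.67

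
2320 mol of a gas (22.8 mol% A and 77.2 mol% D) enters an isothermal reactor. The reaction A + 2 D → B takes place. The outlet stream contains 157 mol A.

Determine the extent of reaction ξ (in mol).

ξ = 372 mol

For A: n = n₀ − 1ξ → 157 = 529 − 1ξ, giving ξ = 372 mol.
Outlet amounts (n = n₀ + ν ξ):
  A: 529 − 1(372) = 157
  D: 1791 − 2(372) = 1047
  B: 0 + 1(372) = 372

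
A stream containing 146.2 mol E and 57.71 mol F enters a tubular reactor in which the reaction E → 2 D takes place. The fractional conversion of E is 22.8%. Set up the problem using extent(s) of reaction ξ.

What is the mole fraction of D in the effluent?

0.281

E reacted = 0.228 × 146.2 = 33.33 mol; ν_E = −1, so ξ = 33.33/1 = 33.33 mol.
Outlet amounts (n = n₀ + ν ξ):
  E: 146.2 − 1(33.33) = 112.9
  D: 0 + 2(33.33) = 66.67
  F: 57.71 (inert)
Total out = 237.2 mol; y_D = 66.67 / 237.2 = 0.281.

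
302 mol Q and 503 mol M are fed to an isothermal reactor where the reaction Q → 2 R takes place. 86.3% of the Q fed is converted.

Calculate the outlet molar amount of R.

521 mol

Q reacted = 0.863 × 302 = 260.6 mol; ν_Q = −1, so ξ = 260.6/1 = 260.6 mol.
Outlet amounts (n = n₀ + ν ξ):
  Q: 302 − 1(260.6) = 41.37
  R: 0 + 2(260.6) = 521.3
  M: 503 (inert)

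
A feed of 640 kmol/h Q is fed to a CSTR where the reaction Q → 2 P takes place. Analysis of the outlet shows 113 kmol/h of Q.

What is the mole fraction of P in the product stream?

For Q: n = n₀ − 1ξ → 113 = 640 − 1ξ, giving ξ = 527 kmol/h.
Outlet amounts (n = n₀ + ν ξ):
  Q: 640 − 1(527) = 113
  P: 0 + 2(527) = 1054
Total out = 1167 kmol/h; y_P = 1054 / 1167 = 0.9032.

0.903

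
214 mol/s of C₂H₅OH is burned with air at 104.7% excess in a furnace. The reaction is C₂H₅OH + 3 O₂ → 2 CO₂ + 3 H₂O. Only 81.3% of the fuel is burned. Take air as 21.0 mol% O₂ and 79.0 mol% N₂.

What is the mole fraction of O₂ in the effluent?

0.119

Stoichiometric O₂ = 3 × 214 = 642 mol/s; O₂ fed = 642 × 2.047 = 1314 mol/s.
N₂ fed = 1314 × 79/21 = 4944 mol/s.
Fuel reacted = 0.813 × 214 → ξ = 174 mol/s.
Outlet (n = n₀ + ν ξ):
  C₂H₅OH: 214 − 1(174) = 40.02
  O₂: 1314 − 3(174) = 792.2
  N₂: 4944 (inert)
  CO₂: 0 + 2(174) = 348
  H₂O: 0 + 3(174) = 521.9
Total out = 6646 mol/s; y_O₂ = 792.2 / 6646 = 0.1192.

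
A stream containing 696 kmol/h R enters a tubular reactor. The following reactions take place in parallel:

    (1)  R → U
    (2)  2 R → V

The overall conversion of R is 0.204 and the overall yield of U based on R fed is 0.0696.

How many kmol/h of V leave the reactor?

46.8 kmol/h

Yield of U: 1ξ₁ / 696 = 0.0696 → ξ₁ = 48.44 kmol/h.
Conversion of R: 1ξ₁ + 2ξ₂ = 0.204 × 696 = 142 → ξ₂ = 46.77 kmol/h.
Outlet amounts (n = n₀ + Σ ν·ξ):
  R: 696 − 1(48.44) − 2(46.77) = 554
  U: 0 + 1(48.44) = 48.44
  V: 0 + 1(46.77) = 46.77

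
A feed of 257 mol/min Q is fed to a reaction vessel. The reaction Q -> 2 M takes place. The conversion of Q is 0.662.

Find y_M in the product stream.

0.797

Q reacted = 0.662 × 257 = 170.1 mol/min; ν_Q = −1, so ξ = 170.1/1 = 170.1 mol/min.
Outlet amounts (n = n₀ + ν ξ):
  Q: 257 − 1(170.1) = 86.87
  M: 0 + 2(170.1) = 340.3
Total out = 427.1 mol/min; y_M = 340.3 / 427.1 = 0.7966.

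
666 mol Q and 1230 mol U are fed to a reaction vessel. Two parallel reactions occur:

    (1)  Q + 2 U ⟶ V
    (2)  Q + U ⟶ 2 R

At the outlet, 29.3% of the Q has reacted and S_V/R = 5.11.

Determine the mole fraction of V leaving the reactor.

Conversion of Q: Q consumed = 0.293 × 666 = 195.1 mol = 1ξ₁ + 1ξ₂.
Selectivity: 1ξ₁ / (2ξ₂) = 5.11 → ξ₁ = 10.22 ξ₂.
Substitute: (1·10.22 + 1) ξ₂ = 195.1 → ξ₂ = 17.39 mol, ξ₁ = 177.7 mol.
Outlet amounts (n = n₀ + Σ ν·ξ):
  Q: 666 − 1(177.7) − 1(17.39) = 470.9
  U: 1230 − 2(177.7) − 1(17.39) = 857.1
  V: 0 + 1(177.7) = 177.7
  R: 0 + 2(17.39) = 34.78
Total out = 1541 mol; y_V = 177.7 / 1541 = 0.1154.

0.115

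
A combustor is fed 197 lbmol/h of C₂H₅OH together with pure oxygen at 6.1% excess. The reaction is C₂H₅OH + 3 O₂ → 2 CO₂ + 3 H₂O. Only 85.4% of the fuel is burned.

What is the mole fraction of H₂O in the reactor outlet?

0.509

Stoichiometric O₂ = 3 × 197 = 591 lbmol/h; O₂ fed = 591 × 1.061 = 627.1 lbmol/h.
Fuel reacted = 0.854 × 197 → ξ = 168.2 lbmol/h.
Outlet (n = n₀ + ν ξ):
  C₂H₅OH: 197 − 1(168.2) = 28.76
  O₂: 627.1 − 3(168.2) = 122.3
  CO₂: 0 + 2(168.2) = 336.5
  H₂O: 0 + 3(168.2) = 504.7
Total out = 992.3 lbmol/h; y_H₂O = 504.7 / 992.3 = 0.5086.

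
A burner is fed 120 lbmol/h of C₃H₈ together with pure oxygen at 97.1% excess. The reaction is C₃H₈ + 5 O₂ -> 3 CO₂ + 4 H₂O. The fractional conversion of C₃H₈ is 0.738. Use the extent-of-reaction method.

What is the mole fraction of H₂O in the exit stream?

0.255

Stoichiometric O₂ = 5 × 120 = 600 lbmol/h; O₂ fed = 600 × 1.971 = 1183 lbmol/h.
Fuel reacted = 0.738 × 120 → ξ = 88.56 lbmol/h.
Outlet (n = n₀ + ν ξ):
  C₃H₈: 120 − 1(88.56) = 31.44
  O₂: 1183 − 5(88.56) = 739.8
  CO₂: 0 + 3(88.56) = 265.7
  H₂O: 0 + 4(88.56) = 354.2
Total out = 1391 lbmol/h; y_H₂O = 354.2 / 1391 = 0.2546.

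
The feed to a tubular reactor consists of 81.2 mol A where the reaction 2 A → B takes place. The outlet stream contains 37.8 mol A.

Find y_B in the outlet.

0.365

For A: n = n₀ − 2ξ → 37.8 = 81.2 − 2ξ, giving ξ = 21.7 mol.
Outlet amounts (n = n₀ + ν ξ):
  A: 81.2 − 2(21.7) = 37.8
  B: 0 + 1(21.7) = 21.7
Total out = 59.5 mol; y_B = 21.7 / 59.5 = 0.3647.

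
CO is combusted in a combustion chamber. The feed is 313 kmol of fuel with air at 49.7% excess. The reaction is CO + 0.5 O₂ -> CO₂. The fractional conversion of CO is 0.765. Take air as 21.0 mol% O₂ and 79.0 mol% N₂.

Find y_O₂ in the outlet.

Stoichiometric O₂ = 0.5 × 313 = 156.5 kmol; O₂ fed = 156.5 × 1.497 = 234.3 kmol.
N₂ fed = 234.3 × 79/21 = 881.3 kmol.
Fuel reacted = 0.765 × 313 → ξ = 239.4 kmol.
Outlet (n = n₀ + ν ξ):
  CO: 313 − 1(239.4) = 73.56
  O₂: 234.3 − 0.5(239.4) = 114.6
  N₂: 881.3 (inert)
  CO₂: 0 + 1(239.4) = 239.4
Total out = 1309 kmol; y_O₂ = 114.6 / 1309 = 0.08752.

0.0875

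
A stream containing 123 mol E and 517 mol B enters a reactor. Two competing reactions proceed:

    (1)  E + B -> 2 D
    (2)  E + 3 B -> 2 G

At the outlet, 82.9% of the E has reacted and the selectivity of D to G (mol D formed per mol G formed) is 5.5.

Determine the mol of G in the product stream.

31.4 mol

Conversion of E: E consumed = 0.829 × 123 = 102 mol = 1ξ₁ + 1ξ₂.
Selectivity: 2ξ₁ / (2ξ₂) = 5.5 → ξ₁ = 5.5 ξ₂.
Substitute: (1·5.5 + 1) ξ₂ = 102 → ξ₂ = 15.69 mol, ξ₁ = 86.28 mol.
Outlet amounts (n = n₀ + Σ ν·ξ):
  E: 123 − 1(86.28) − 1(15.69) = 21.03
  B: 517 − 1(86.28) − 3(15.69) = 383.7
  D: 0 + 2(86.28) = 172.6
  G: 0 + 2(15.69) = 31.37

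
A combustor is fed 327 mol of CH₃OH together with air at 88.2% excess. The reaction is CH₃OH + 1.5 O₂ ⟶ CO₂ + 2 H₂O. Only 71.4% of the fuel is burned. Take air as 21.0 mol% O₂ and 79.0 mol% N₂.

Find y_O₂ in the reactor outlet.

0.118

Stoichiometric O₂ = 1.5 × 327 = 490.5 mol; O₂ fed = 490.5 × 1.882 = 923.1 mol.
N₂ fed = 923.1 × 79/21 = 3473 mol.
Fuel reacted = 0.714 × 327 → ξ = 233.5 mol.
Outlet (n = n₀ + ν ξ):
  CH₃OH: 327 − 1(233.5) = 93.52
  O₂: 923.1 − 1.5(233.5) = 572.9
  N₂: 3473 (inert)
  CO₂: 0 + 1(233.5) = 233.5
  H₂O: 0 + 2(233.5) = 467
Total out = 4840 mol; y_O₂ = 572.9 / 4840 = 0.1184.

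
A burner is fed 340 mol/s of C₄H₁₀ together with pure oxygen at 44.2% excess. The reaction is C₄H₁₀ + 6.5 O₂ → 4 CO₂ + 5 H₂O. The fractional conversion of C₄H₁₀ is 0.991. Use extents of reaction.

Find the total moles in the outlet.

Stoichiometric O₂ = 6.5 × 340 = 2210 mol/s; O₂ fed = 2210 × 1.442 = 3187 mol/s.
Fuel reacted = 0.991 × 340 → ξ = 336.9 mol/s.
Outlet (n = n₀ + ν ξ):
  C₄H₁₀: 340 − 1(336.9) = 3.06
  O₂: 3187 − 6.5(336.9) = 996.7
  CO₂: 0 + 4(336.9) = 1348
  H₂O: 0 + 5(336.9) = 1685
Total out = 3.06 + 996.7 + 1348 + 1685 = 4032 mol/s.

4030 mol/s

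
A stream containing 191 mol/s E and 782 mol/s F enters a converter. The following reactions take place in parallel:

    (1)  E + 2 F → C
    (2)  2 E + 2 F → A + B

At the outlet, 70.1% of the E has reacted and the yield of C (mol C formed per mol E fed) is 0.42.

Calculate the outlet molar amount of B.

26.8 mol/s

Yield of C: 1ξ₁ / 191 = 0.42 → ξ₁ = 80.22 mol/s.
Conversion of E: 1ξ₁ + 2ξ₂ = 0.701 × 191 = 133.9 → ξ₂ = 26.84 mol/s.
Outlet amounts (n = n₀ + Σ ν·ξ):
  E: 191 − 1(80.22) − 2(26.84) = 57.11
  F: 782 − 2(80.22) − 2(26.84) = 567.9
  C: 0 + 1(80.22) = 80.22
  A: 0 + 1(26.84) = 26.84
  B: 0 + 1(26.84) = 26.84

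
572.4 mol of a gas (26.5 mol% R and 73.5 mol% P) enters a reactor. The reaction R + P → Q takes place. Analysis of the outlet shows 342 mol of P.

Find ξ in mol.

For P: n = n₀ − 1ξ → 342 = 420.7 − 1ξ, giving ξ = 78.71 mol.
Outlet amounts (n = n₀ + ν ξ):
  R: 151.7 − 1(78.71) = 72.97
  P: 420.7 − 1(78.71) = 342
  Q: 0 + 1(78.71) = 78.71

ξ = 78.7 mol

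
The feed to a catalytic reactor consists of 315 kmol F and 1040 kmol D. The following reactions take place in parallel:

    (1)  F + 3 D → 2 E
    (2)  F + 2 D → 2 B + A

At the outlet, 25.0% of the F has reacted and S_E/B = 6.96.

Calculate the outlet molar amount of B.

Conversion of F: F consumed = 0.25 × 315 = 78.75 kmol = 1ξ₁ + 1ξ₂.
Selectivity: 2ξ₁ / (2ξ₂) = 6.96 → ξ₁ = 6.96 ξ₂.
Substitute: (1·6.96 + 1) ξ₂ = 78.75 → ξ₂ = 9.893 kmol, ξ₁ = 68.86 kmol.
Outlet amounts (n = n₀ + Σ ν·ξ):
  F: 315 − 1(68.86) − 1(9.893) = 236.2
  D: 1040 − 3(68.86) − 2(9.893) = 813.6
  E: 0 + 2(68.86) = 137.7
  B: 0 + 2(9.893) = 19.79
  A: 0 + 1(9.893) = 9.893

19.8 kmol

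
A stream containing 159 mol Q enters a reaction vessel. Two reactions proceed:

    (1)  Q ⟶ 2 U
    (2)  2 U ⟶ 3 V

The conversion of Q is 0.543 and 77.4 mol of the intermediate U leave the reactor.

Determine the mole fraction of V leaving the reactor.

0.488

Conversion of Q: Q consumed = 1ξ₁ = 0.543 × 159 → ξ₁ = 86.34 mol.
U balance: n_U = 0 + 2ξ₁ − 2ξ₂ = 77.4 → ξ₂ = (2·86.34 − 77.4)/2 = 47.64 mol.
Outlet amounts (n = n₀ + Σ ν·ξ):
  Q: 159 − 1(86.34) = 72.66
  U: 0 + 2(86.34) − 2(47.64) = 77.4
  V: 0 + 3(47.64) = 142.9
Total out = 293 mol; y_V = 142.9 / 293 = 0.4878.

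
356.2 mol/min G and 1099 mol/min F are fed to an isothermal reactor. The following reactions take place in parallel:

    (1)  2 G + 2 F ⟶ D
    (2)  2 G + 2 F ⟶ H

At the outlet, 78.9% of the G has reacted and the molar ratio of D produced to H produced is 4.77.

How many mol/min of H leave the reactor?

Conversion of G: G consumed = 0.789 × 356.2 = 281 mol/min = 2ξ₁ + 2ξ₂.
Selectivity: 1ξ₁ / (1ξ₂) = 4.77 → ξ₁ = 4.77 ξ₂.
Substitute: (2·4.77 + 2) ξ₂ = 281 → ξ₂ = 24.35 mol/min, ξ₁ = 116.2 mol/min.
Outlet amounts (n = n₀ + Σ ν·ξ):
  G: 356.2 − 2(116.2) − 2(24.35) = 75.16
  F: 1099 − 2(116.2) − 2(24.35) = 818
  D: 0 + 1(116.2) = 116.2
  H: 0 + 1(24.35) = 24.35

24.4 mol/min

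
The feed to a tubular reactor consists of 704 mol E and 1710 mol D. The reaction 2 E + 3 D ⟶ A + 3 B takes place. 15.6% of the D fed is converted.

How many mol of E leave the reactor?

D reacted = 0.156 × 1710 = 266.8 mol; ν_D = −3, so ξ = 266.8/3 = 88.92 mol.
Outlet amounts (n = n₀ + ν ξ):
  E: 704 − 2(88.92) = 526.2
  D: 1710 − 3(88.92) = 1443
  A: 0 + 1(88.92) = 88.92
  B: 0 + 3(88.92) = 266.8

526 mol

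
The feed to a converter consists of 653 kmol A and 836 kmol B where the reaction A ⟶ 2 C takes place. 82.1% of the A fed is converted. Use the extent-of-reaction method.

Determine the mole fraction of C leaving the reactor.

A reacted = 0.821 × 653 = 536.1 kmol; ν_A = −1, so ξ = 536.1/1 = 536.1 kmol.
Outlet amounts (n = n₀ + ν ξ):
  A: 653 − 1(536.1) = 116.9
  C: 0 + 2(536.1) = 1072
  B: 836 (inert)
Total out = 2025 kmol; y_C = 1072 / 2025 = 0.5295.

0.529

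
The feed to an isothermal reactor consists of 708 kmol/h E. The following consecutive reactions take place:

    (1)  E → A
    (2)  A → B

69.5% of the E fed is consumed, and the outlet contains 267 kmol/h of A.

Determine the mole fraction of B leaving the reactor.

0.318

Conversion of E: E consumed = 1ξ₁ = 0.695 × 708 → ξ₁ = 492.1 kmol/h.
A balance: n_A = 0 + 1ξ₁ − 1ξ₂ = 267 → ξ₂ = (1·492.1 − 267)/1 = 225.1 kmol/h.
Outlet amounts (n = n₀ + Σ ν·ξ):
  E: 708 − 1(492.1) = 215.9
  A: 0 + 1(492.1) − 1(225.1) = 267
  B: 0 + 1(225.1) = 225.1
Total out = 708 kmol/h; y_B = 225.1 / 708 = 0.3179.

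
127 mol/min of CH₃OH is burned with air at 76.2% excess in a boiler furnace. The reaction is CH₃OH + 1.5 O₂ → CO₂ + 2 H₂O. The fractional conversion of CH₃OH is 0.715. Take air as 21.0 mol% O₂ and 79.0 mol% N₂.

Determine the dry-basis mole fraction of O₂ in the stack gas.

0.126

Stoichiometric O₂ = 1.5 × 127 = 190.5 mol/min; O₂ fed = 190.5 × 1.762 = 335.7 mol/min.
N₂ fed = 335.7 × 79/21 = 1263 mol/min.
Fuel reacted = 0.715 × 127 → ξ = 90.8 mol/min.
Outlet (n = n₀ + ν ξ):
  CH₃OH: 127 − 1(90.8) = 36.2
  O₂: 335.7 − 1.5(90.8) = 199.5
  N₂: 1263 (inert)
  CO₂: 0 + 1(90.8) = 90.8
  H₂O: 0 + 2(90.8) = 181.6
Dry total = 1589 mol/min; y_O₂ (dry) = 199.5 / 1589 = 0.1255.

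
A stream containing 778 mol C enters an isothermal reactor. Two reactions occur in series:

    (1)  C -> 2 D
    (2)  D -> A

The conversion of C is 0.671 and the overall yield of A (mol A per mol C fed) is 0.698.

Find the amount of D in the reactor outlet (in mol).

Conversion of C: C consumed = 1ξ₁ = 0.671 × 778 → ξ₁ = 522 mol.
Yield of A: 1ξ₂ / 778 = 0.698 → ξ₂ = 543 mol.
Outlet amounts (n = n₀ + Σ ν·ξ):
  C: 778 − 1(522) = 256
  D: 0 + 2(522) − 1(543) = 501
  A: 0 + 1(543) = 543

501 mol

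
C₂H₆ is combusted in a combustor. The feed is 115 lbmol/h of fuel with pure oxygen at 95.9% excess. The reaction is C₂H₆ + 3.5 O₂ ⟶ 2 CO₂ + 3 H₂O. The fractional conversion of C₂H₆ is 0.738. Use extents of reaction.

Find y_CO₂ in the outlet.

Stoichiometric O₂ = 3.5 × 115 = 402.5 lbmol/h; O₂ fed = 402.5 × 1.959 = 788.5 lbmol/h.
Fuel reacted = 0.738 × 115 → ξ = 84.87 lbmol/h.
Outlet (n = n₀ + ν ξ):
  C₂H₆: 115 − 1(84.87) = 30.13
  O₂: 788.5 − 3.5(84.87) = 491.5
  CO₂: 0 + 2(84.87) = 169.7
  H₂O: 0 + 3(84.87) = 254.6
Total out = 945.9 lbmol/h; y_CO₂ = 169.7 / 945.9 = 0.1794.

0.179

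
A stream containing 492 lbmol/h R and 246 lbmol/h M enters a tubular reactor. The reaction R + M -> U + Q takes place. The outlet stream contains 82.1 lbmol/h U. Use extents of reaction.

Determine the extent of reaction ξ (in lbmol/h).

ξ = 82.1 lbmol/h

For U: n = n₀ + 1ξ → 82.1 = 0 + 1ξ, giving ξ = 82.1 lbmol/h.
Outlet amounts (n = n₀ + ν ξ):
  R: 492 − 1(82.1) = 409.9
  M: 246 − 1(82.1) = 163.9
  U: 0 + 1(82.1) = 82.1
  Q: 0 + 1(82.1) = 82.1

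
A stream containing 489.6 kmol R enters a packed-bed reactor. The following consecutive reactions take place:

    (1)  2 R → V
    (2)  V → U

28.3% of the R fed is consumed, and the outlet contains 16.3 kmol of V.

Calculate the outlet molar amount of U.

Conversion of R: R consumed = 2ξ₁ = 0.283 × 489.6 → ξ₁ = 69.28 kmol.
V balance: n_V = 0 + 1ξ₁ − 1ξ₂ = 16.3 → ξ₂ = (1·69.28 − 16.3)/1 = 52.98 kmol.
Outlet amounts (n = n₀ + Σ ν·ξ):
  R: 489.6 − 2(69.28) = 351
  V: 0 + 1(69.28) − 1(52.98) = 16.3
  U: 0 + 1(52.98) = 52.98

53 kmol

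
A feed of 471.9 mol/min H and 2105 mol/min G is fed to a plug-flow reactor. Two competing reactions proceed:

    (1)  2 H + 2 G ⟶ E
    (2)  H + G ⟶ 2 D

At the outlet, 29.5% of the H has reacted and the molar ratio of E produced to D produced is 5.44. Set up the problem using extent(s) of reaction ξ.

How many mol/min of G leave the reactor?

Conversion of H: H consumed = 0.295 × 471.9 = 139.2 mol/min = 2ξ₁ + 1ξ₂.
Selectivity: 1ξ₁ / (2ξ₂) = 5.44 → ξ₁ = 10.88 ξ₂.
Substitute: (2·10.88 + 1) ξ₂ = 139.2 → ξ₂ = 6.116 mol/min, ξ₁ = 66.55 mol/min.
Outlet amounts (n = n₀ + Σ ν·ξ):
  H: 471.9 − 2(66.55) − 1(6.116) = 332.7
  G: 2105 − 2(66.55) − 1(6.116) = 1966
  E: 0 + 1(66.55) = 66.55
  D: 0 + 2(6.116) = 12.23

1970 mol/min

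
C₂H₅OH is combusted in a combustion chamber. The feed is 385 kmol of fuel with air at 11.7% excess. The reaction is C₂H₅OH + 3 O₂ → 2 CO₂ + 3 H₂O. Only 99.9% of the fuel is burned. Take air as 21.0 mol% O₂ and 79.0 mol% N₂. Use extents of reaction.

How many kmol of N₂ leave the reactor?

Stoichiometric O₂ = 3 × 385 = 1155 kmol; O₂ fed = 1155 × 1.117 = 1290 kmol.
N₂ fed = 1290 × 79/21 = 4853 kmol.
Fuel reacted = 0.999 × 385 → ξ = 384.6 kmol.
Outlet (n = n₀ + ν ξ):
  C₂H₅OH: 385 − 1(384.6) = 0.385
  O₂: 1290 − 3(384.6) = 136.3
  N₂: 4853 (inert)
  CO₂: 0 + 2(384.6) = 769.2
  H₂O: 0 + 3(384.6) = 1154

4850 kmol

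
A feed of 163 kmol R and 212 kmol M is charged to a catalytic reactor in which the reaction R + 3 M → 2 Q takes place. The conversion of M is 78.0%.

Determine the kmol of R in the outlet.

M reacted = 0.78 × 212 = 165.4 kmol; ν_M = −3, so ξ = 165.4/3 = 55.12 kmol.
Outlet amounts (n = n₀ + ν ξ):
  R: 163 − 1(55.12) = 107.9
  M: 212 − 3(55.12) = 46.64
  Q: 0 + 2(55.12) = 110.2

108 kmol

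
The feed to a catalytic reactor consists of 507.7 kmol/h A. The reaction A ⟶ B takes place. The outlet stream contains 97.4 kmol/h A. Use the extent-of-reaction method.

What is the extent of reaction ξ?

ξ = 410 kmol/h

For A: n = n₀ − 1ξ → 97.4 = 507.7 − 1ξ, giving ξ = 410.3 kmol/h.
Outlet amounts (n = n₀ + ν ξ):
  A: 507.7 − 1(410.3) = 97.4
  B: 0 + 1(410.3) = 410.3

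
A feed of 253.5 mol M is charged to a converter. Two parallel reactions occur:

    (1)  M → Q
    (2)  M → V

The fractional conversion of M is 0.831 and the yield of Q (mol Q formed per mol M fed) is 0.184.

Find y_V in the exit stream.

Yield of Q: 1ξ₁ / 253.5 = 0.184 → ξ₁ = 46.64 mol.
Conversion of M: 1ξ₁ + 1ξ₂ = 0.831 × 253.5 = 210.7 → ξ₂ = 164 mol.
Outlet amounts (n = n₀ + Σ ν·ξ):
  M: 253.5 − 1(46.64) − 1(164) = 42.84
  Q: 0 + 1(46.64) = 46.64
  V: 0 + 1(164) = 164
Total out = 253.5 mol; y_V = 164 / 253.5 = 0.647.

0.647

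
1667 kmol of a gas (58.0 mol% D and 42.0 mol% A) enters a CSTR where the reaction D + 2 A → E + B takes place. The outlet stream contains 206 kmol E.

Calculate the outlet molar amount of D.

For E: n = n₀ + 1ξ → 206 = 0 + 1ξ, giving ξ = 206 kmol.
Outlet amounts (n = n₀ + ν ξ):
  D: 966.9 − 1(206) = 760.9
  A: 700.1 − 2(206) = 288.1
  E: 0 + 1(206) = 206
  B: 0 + 1(206) = 206

761 kmol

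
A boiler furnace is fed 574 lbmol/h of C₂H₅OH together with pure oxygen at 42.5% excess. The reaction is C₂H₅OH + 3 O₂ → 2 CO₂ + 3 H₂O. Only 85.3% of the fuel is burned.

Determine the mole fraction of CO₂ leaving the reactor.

Stoichiometric O₂ = 3 × 574 = 1722 lbmol/h; O₂ fed = 1722 × 1.425 = 2454 lbmol/h.
Fuel reacted = 0.853 × 574 → ξ = 489.6 lbmol/h.
Outlet (n = n₀ + ν ξ):
  C₂H₅OH: 574 − 1(489.6) = 84.38
  O₂: 2454 − 3(489.6) = 985
  CO₂: 0 + 2(489.6) = 979.2
  H₂O: 0 + 3(489.6) = 1469
Total out = 3517 lbmol/h; y_CO₂ = 979.2 / 3517 = 0.2784.

0.278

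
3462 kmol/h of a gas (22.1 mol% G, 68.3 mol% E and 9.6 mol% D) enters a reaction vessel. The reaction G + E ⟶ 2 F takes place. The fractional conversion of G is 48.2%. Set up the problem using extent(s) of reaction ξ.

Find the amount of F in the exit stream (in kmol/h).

738 kmol/h

G reacted = 0.482 × 765.1 = 368.8 kmol/h; ν_G = −1, so ξ = 368.8/1 = 368.8 kmol/h.
Outlet amounts (n = n₀ + ν ξ):
  G: 765.1 − 1(368.8) = 396.3
  E: 2365 − 1(368.8) = 1996
  F: 0 + 2(368.8) = 737.6
  D: 332.4 (inert)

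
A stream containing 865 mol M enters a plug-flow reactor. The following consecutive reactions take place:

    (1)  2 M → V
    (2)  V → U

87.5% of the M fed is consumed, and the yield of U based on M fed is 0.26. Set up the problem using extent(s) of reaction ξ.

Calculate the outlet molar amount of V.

154 mol

Conversion of M: M consumed = 2ξ₁ = 0.875 × 865 → ξ₁ = 378.4 mol.
Yield of U: 1ξ₂ / 865 = 0.26 → ξ₂ = 224.9 mol.
Outlet amounts (n = n₀ + Σ ν·ξ):
  M: 865 − 2(378.4) = 108.1
  V: 0 + 1(378.4) − 1(224.9) = 153.5
  U: 0 + 1(224.9) = 224.9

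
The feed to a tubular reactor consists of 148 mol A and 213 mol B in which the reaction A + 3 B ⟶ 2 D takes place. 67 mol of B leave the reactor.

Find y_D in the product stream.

For B: n = n₀ − 3ξ → 67 = 213 − 3ξ, giving ξ = 48.67 mol.
Outlet amounts (n = n₀ + ν ξ):
  A: 148 − 1(48.67) = 99.33
  B: 213 − 3(48.67) = 67
  D: 0 + 2(48.67) = 97.33
Total out = 263.7 mol; y_D = 97.33 / 263.7 = 0.3692.

0.369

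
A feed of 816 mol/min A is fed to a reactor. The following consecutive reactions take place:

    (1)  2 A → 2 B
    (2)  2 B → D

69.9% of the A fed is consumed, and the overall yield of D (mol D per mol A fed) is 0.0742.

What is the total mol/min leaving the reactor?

Conversion of A: A consumed = 2ξ₁ = 0.699 × 816 → ξ₁ = 285.2 mol/min.
Yield of D: 1ξ₂ / 816 = 0.0742 → ξ₂ = 60.55 mol/min.
Outlet amounts (n = n₀ + Σ ν·ξ):
  A: 816 − 2(285.2) = 245.6
  B: 0 + 2(285.2) − 2(60.55) = 449.3
  D: 0 + 1(60.55) = 60.55
Total out = 245.6 + 449.3 + 60.55 = 755.5 mol/min.

755 mol/min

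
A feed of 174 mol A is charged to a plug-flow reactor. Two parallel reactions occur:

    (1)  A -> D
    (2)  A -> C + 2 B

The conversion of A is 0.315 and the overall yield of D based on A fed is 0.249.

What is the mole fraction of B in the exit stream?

0.117

Yield of D: 1ξ₁ / 174 = 0.249 → ξ₁ = 43.33 mol.
Conversion of A: 1ξ₁ + 1ξ₂ = 0.315 × 174 = 54.81 → ξ₂ = 11.48 mol.
Outlet amounts (n = n₀ + Σ ν·ξ):
  A: 174 − 1(43.33) − 1(11.48) = 119.2
  D: 0 + 1(43.33) = 43.33
  C: 0 + 1(11.48) = 11.48
  B: 0 + 2(11.48) = 22.97
Total out = 197 mol; y_B = 22.97 / 197 = 0.1166.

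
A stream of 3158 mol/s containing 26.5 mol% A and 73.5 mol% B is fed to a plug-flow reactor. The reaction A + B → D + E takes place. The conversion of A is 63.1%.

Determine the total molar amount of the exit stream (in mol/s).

3160 mol/s

A reacted = 0.631 × 836.9 = 528.1 mol/s; ν_A = −1, so ξ = 528.1/1 = 528.1 mol/s.
Outlet amounts (n = n₀ + ν ξ):
  A: 836.9 − 1(528.1) = 308.8
  B: 2321 − 1(528.1) = 1793
  D: 0 + 1(528.1) = 528.1
  E: 0 + 1(528.1) = 528.1
Total out = 308.8 + 1793 + 528.1 + 528.1 = 3158 mol/s.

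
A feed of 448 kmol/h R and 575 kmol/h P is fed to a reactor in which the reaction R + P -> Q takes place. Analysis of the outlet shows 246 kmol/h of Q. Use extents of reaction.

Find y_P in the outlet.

For Q: n = n₀ + 1ξ → 246 = 0 + 1ξ, giving ξ = 246 kmol/h.
Outlet amounts (n = n₀ + ν ξ):
  R: 448 − 1(246) = 202
  P: 575 − 1(246) = 329
  Q: 0 + 1(246) = 246
Total out = 777 kmol/h; y_P = 329 / 777 = 0.4234.

0.423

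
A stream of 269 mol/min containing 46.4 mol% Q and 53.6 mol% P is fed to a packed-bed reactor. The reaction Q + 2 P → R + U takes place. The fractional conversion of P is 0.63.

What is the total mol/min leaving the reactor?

224 mol/min

P reacted = 0.63 × 144.2 = 90.84 mol/min; ν_P = −2, so ξ = 90.84/2 = 45.42 mol/min.
Outlet amounts (n = n₀ + ν ξ):
  Q: 124.8 − 1(45.42) = 79.4
  P: 144.2 − 2(45.42) = 53.35
  R: 0 + 1(45.42) = 45.42
  U: 0 + 1(45.42) = 45.42
Total out = 79.4 + 53.35 + 45.42 + 45.42 = 223.6 mol/min.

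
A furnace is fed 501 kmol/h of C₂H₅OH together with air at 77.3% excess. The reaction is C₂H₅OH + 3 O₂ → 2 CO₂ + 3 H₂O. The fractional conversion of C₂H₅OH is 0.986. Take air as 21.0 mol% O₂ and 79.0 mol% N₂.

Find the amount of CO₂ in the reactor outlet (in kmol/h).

988 kmol/h

Stoichiometric O₂ = 3 × 501 = 1503 kmol/h; O₂ fed = 1503 × 1.773 = 2665 kmol/h.
N₂ fed = 2665 × 79/21 = 10020 kmol/h.
Fuel reacted = 0.986 × 501 → ξ = 494 kmol/h.
Outlet (n = n₀ + ν ξ):
  C₂H₅OH: 501 − 1(494) = 7.014
  O₂: 2665 − 3(494) = 1183
  N₂: 10020 (inert)
  CO₂: 0 + 2(494) = 988
  H₂O: 0 + 3(494) = 1482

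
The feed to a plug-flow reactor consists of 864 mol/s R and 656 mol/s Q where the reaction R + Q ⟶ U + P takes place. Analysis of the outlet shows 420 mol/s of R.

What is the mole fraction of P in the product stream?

0.292

For R: n = n₀ − 1ξ → 420 = 864 − 1ξ, giving ξ = 444 mol/s.
Outlet amounts (n = n₀ + ν ξ):
  R: 864 − 1(444) = 420
  Q: 656 − 1(444) = 212
  U: 0 + 1(444) = 444
  P: 0 + 1(444) = 444
Total out = 1520 mol/s; y_P = 444 / 1520 = 0.2921.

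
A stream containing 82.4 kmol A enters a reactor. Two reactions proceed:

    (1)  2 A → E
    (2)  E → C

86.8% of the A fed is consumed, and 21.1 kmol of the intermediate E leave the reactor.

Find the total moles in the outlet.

Conversion of A: A consumed = 2ξ₁ = 0.868 × 82.4 → ξ₁ = 35.76 kmol.
E balance: n_E = 0 + 1ξ₁ − 1ξ₂ = 21.1 → ξ₂ = (1·35.76 − 21.1)/1 = 14.66 kmol.
Outlet amounts (n = n₀ + Σ ν·ξ):
  A: 82.4 − 2(35.76) = 10.88
  E: 0 + 1(35.76) − 1(14.66) = 21.1
  C: 0 + 1(14.66) = 14.66
Total out = 10.88 + 21.1 + 14.66 = 46.64 kmol.

46.6 kmol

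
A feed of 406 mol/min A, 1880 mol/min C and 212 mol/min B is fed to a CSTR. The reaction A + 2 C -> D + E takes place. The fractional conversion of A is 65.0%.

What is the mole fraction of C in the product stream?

0.605

A reacted = 0.65 × 406 = 263.9 mol/min; ν_A = −1, so ξ = 263.9/1 = 263.9 mol/min.
Outlet amounts (n = n₀ + ν ξ):
  A: 406 − 1(263.9) = 142.1
  C: 1880 − 2(263.9) = 1352
  D: 0 + 1(263.9) = 263.9
  E: 0 + 1(263.9) = 263.9
  B: 212 (inert)
Total out = 2234 mol/min; y_C = 1352 / 2234 = 0.6053.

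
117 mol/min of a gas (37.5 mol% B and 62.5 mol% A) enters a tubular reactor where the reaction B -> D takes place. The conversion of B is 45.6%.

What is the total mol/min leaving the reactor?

117 mol/min

B reacted = 0.456 × 43.88 = 20.01 mol/min; ν_B = −1, so ξ = 20.01/1 = 20.01 mol/min.
Outlet amounts (n = n₀ + ν ξ):
  B: 43.88 − 1(20.01) = 23.87
  D: 0 + 1(20.01) = 20.01
  A: 73.12 (inert)
Total out = 23.87 + 20.01 + 73.12 = 117 mol/min.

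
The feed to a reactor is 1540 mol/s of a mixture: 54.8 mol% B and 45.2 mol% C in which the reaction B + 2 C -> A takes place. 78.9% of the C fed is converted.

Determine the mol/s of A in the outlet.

C reacted = 0.789 × 696.1 = 549.2 mol/s; ν_C = −2, so ξ = 549.2/2 = 274.6 mol/s.
Outlet amounts (n = n₀ + ν ξ):
  B: 843.9 − 1(274.6) = 569.3
  C: 696.1 − 2(274.6) = 146.9
  A: 0 + 1(274.6) = 274.6

275 mol/s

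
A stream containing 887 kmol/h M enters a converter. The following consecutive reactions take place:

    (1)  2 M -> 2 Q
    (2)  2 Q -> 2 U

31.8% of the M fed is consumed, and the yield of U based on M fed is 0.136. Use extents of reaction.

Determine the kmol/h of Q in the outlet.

161 kmol/h

Conversion of M: M consumed = 2ξ₁ = 0.318 × 887 → ξ₁ = 141 kmol/h.
Yield of U: 2ξ₂ / 887 = 0.136 → ξ₂ = 60.32 kmol/h.
Outlet amounts (n = n₀ + Σ ν·ξ):
  M: 887 − 2(141) = 604.9
  Q: 0 + 2(141) − 2(60.32) = 161.4
  U: 0 + 2(60.32) = 120.6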